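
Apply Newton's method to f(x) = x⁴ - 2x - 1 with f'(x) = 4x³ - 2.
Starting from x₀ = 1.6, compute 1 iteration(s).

f(x) = x⁴ - 2x - 1
f'(x) = 4x³ - 2
x₀ = 1.6

Newton-Raphson formula: x_{n+1} = x_n - f(x_n)/f'(x_n)

Iteration 1:
  f(1.600000) = 2.353600
  f'(1.600000) = 14.384000
  x_1 = 1.600000 - 2.353600/14.384000 = 1.436374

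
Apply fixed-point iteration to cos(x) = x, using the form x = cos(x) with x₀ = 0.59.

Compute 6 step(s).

Equation: cos(x) = x
Fixed-point form: x = cos(x)
x₀ = 0.59

x_1 = g(0.590000) = 0.830941
x_2 = g(0.830941) = 0.674181
x_3 = g(0.674181) = 0.781218
x_4 = g(0.781218) = 0.710056
x_5 = g(0.710056) = 0.758325
x_6 = g(0.758325) = 0.725989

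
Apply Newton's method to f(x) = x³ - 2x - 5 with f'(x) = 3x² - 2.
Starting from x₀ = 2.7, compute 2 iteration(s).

f(x) = x³ - 2x - 5
f'(x) = 3x² - 2
x₀ = 2.7

Newton-Raphson formula: x_{n+1} = x_n - f(x_n)/f'(x_n)

Iteration 1:
  f(2.700000) = 9.283000
  f'(2.700000) = 19.870000
  x_1 = 2.700000 - 9.283000/19.870000 = 2.232813
Iteration 2:
  f(2.232813) = 1.665964
  f'(2.232813) = 12.956366
  x_2 = 2.232813 - 1.665964/12.956366 = 2.104231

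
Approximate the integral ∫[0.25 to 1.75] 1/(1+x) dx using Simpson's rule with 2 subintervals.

f(x) = 1/(1+x)
a = 0.25, b = 1.75, n = 2
h = (b - a)/n = 0.750000

Simpson's rule: (h/3)[f(x₀) + 4f(x₁) + 2f(x₂) + ... + f(xₙ)]

x_0 = 0.2500, f(x_0) = 0.800000, coefficient = 1
x_1 = 1.0000, f(x_1) = 0.500000, coefficient = 4
x_2 = 1.7500, f(x_2) = 0.363636, coefficient = 1

I ≈ (0.750000/3) × 3.163636 = 0.790909
Exact value: 0.788457
Error: 0.002452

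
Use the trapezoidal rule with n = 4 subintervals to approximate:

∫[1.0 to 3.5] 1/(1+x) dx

f(x) = 1/(1+x)
a = 1.0, b = 3.5, n = 4
h = (b - a)/n = 0.625000

Trapezoidal rule: (h/2)[f(x₀) + 2f(x₁) + 2f(x₂) + ... + f(xₙ)]

x_0 = 1.0000, f(x_0) = 0.500000, coefficient = 1
x_1 = 1.6250, f(x_1) = 0.380952, coefficient = 2
x_2 = 2.2500, f(x_2) = 0.307692, coefficient = 2
x_3 = 2.8750, f(x_3) = 0.258065, coefficient = 2
x_4 = 3.5000, f(x_4) = 0.222222, coefficient = 1

I ≈ (0.625000/2) × 2.615641 = 0.817388
Exact value: 0.810930
Error: 0.006457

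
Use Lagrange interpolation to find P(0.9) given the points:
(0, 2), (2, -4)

Lagrange interpolation formula:
P(x) = Σ yᵢ × Lᵢ(x)
where Lᵢ(x) = Π_{j≠i} (x - xⱼ)/(xᵢ - xⱼ)

L_0(0.9) = (0.9 - 2)/(0 - 2) = 0.550000
L_1(0.9) = (0.9 - 0)/(2 - 0) = 0.450000

P(0.9) = 2×L_0(0.9) + (-4)×L_1(0.9)
P(0.9) = -0.700000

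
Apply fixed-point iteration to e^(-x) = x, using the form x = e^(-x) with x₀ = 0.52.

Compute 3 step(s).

Equation: e^(-x) = x
Fixed-point form: x = e^(-x)
x₀ = 0.52

x_1 = g(0.520000) = 0.594521
x_2 = g(0.594521) = 0.551827
x_3 = g(0.551827) = 0.575897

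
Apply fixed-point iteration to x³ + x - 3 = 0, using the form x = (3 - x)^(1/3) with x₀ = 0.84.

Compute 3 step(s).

Equation: x³ + x - 3 = 0
Fixed-point form: x = (3 - x)^(1/3)
x₀ = 0.84

x_1 = g(0.840000) = 1.292661
x_2 = g(1.292661) = 1.195198
x_3 = g(1.195198) = 1.217521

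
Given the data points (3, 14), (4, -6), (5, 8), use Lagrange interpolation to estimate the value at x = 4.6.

Lagrange interpolation formula:
P(x) = Σ yᵢ × Lᵢ(x)
where Lᵢ(x) = Π_{j≠i} (x - xⱼ)/(xᵢ - xⱼ)

L_0(4.6) = (4.6 - 4)/(3 - 4) × (4.6 - 5)/(3 - 5) = -0.120000
L_1(4.6) = (4.6 - 3)/(4 - 3) × (4.6 - 5)/(4 - 5) = 0.640000
L_2(4.6) = (4.6 - 3)/(5 - 3) × (4.6 - 4)/(5 - 4) = 0.480000

P(4.6) = 14×L_0(4.6) + (-6)×L_1(4.6) + 8×L_2(4.6)
P(4.6) = -1.680000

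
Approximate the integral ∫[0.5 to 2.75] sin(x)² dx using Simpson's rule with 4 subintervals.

f(x) = sin(x)²
a = 0.5, b = 2.75, n = 4
h = (b - a)/n = 0.562500

Simpson's rule: (h/3)[f(x₀) + 4f(x₁) + 2f(x₂) + ... + f(xₙ)]

x_0 = 0.5000, f(x_0) = 0.229849, coefficient = 1
x_1 = 1.0625, f(x_1) = 0.763133, coefficient = 4
x_2 = 1.6250, f(x_2) = 0.997065, coefficient = 2
x_3 = 2.1875, f(x_3) = 0.665512, coefficient = 4
x_4 = 2.7500, f(x_4) = 0.145665, coefficient = 1

I ≈ (0.562500/3) × 8.084225 = 1.515792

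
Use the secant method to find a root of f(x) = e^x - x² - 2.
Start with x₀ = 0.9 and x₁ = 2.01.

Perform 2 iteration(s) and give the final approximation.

f(x) = e^x - x² - 2
x₀ = 0.9, x₁ = 2.01

Secant formula: x_{n+1} = x_n - f(x_n)(x_n - x_{n-1})/(f(x_n) - f(x_{n-1}))

Iteration 1:
  f(0.900000) = -0.350397
  f(2.010000) = 1.423217
  x_2 = 2.010000 - 1.423217×(2.010000 - 0.900000)/(1.423217 - (-0.350397))
       = 1.119293
Iteration 2:
  f(2.010000) = 1.423217
  f(1.119293) = -0.190129
  x_3 = 1.119293 - (-0.190129)×(1.119293 - 2.010000)/(-0.190129 - 1.423217)
       = 1.224260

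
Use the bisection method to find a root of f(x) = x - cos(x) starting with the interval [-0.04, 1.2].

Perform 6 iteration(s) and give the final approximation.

f(x) = x - cos(x)
Initial interval: [-0.04, 1.2]

Iteration 1:
  c_1 = (-0.040000 + 1.200000)/2 = 0.580000
  f(c_1) = f(0.580000) = -0.256463
  f(a) × f(c) ≥ 0, new interval: [0.580000, 1.200000]
Iteration 2:
  c_2 = (0.580000 + 1.200000)/2 = 0.890000
  f(c_2) = f(0.890000) = 0.260588
  f(a) × f(c) < 0, new interval: [0.580000, 0.890000]
Iteration 3:
  c_3 = (0.580000 + 0.890000)/2 = 0.735000
  f(c_3) = f(0.735000) = -0.006831
  f(a) × f(c) ≥ 0, new interval: [0.735000, 0.890000]
Iteration 4:
  c_4 = (0.735000 + 0.890000)/2 = 0.812500
  f(c_4) = f(0.812500) = 0.124814
  f(a) × f(c) < 0, new interval: [0.735000, 0.812500]
Iteration 5:
  c_5 = (0.735000 + 0.812500)/2 = 0.773750
  f(c_5) = f(0.773750) = 0.058455
  f(a) × f(c) < 0, new interval: [0.735000, 0.773750]
Iteration 6:
  c_6 = (0.735000 + 0.773750)/2 = 0.754375
  f(c_6) = f(0.754375) = 0.025675
  f(a) × f(c) < 0, new interval: [0.735000, 0.754375]

After 6 iteration(s), the approximation is c_6 = 0.754375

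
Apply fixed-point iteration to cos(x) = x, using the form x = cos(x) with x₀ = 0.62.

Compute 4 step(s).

Equation: cos(x) = x
Fixed-point form: x = cos(x)
x₀ = 0.62

x_1 = g(0.620000) = 0.813878
x_2 = g(0.813878) = 0.686684
x_3 = g(0.686684) = 0.773352
x_4 = g(0.773352) = 0.715573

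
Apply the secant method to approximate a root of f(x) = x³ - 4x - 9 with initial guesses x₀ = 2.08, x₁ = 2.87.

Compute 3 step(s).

f(x) = x³ - 4x - 9
x₀ = 2.08, x₁ = 2.87

Secant formula: x_{n+1} = x_n - f(x_n)(x_n - x_{n-1})/(f(x_n) - f(x_{n-1}))

Iteration 1:
  f(2.080000) = -8.321088
  f(2.870000) = 3.159903
  x_2 = 2.870000 - 3.159903×(2.870000 - 2.080000)/(3.159903 - (-8.321088))
       = 2.652569
Iteration 2:
  f(2.870000) = 3.159903
  f(2.652569) = -0.946476
  x_3 = 2.652569 - (-0.946476)×(2.652569 - 2.870000)/(-0.946476 - 3.159903)
       = 2.702685
Iteration 3:
  f(2.652569) = -0.946476
  f(2.702685) = -0.068970
  x_4 = 2.702685 - (-0.068970)×(2.702685 - 2.652569)/(-0.068970 - (-0.946476))
       = 2.706623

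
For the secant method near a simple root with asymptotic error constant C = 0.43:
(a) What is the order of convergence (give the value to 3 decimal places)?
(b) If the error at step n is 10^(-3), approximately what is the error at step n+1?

(a) Secant method has superlinear convergence with order φ = (1+√5)/2 ≈ 1.618.
    This means |e_{n+1}| ≈ C|e_n|^1.618.

(b) With |e_n| = 10^(-3) and C = 0.43:
    |e_{n+1}| ≈ 0.43 × (10^(-3))^1.618 = 0.43 × 10^(-4.85)

(a) ≈ 1.618 (golden ratio); (b) |e_{n+1}| ≈ 6.017e-06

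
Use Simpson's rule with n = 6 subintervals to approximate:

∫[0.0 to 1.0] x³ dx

f(x) = x³
a = 0.0, b = 1.0, n = 6
h = (b - a)/n = 0.166667

Simpson's rule: (h/3)[f(x₀) + 4f(x₁) + 2f(x₂) + ... + f(xₙ)]

x_0 = 0.0000, f(x_0) = 0.000000, coefficient = 1
x_1 = 0.1667, f(x_1) = 0.004630, coefficient = 4
x_2 = 0.3333, f(x_2) = 0.037037, coefficient = 2
x_3 = 0.5000, f(x_3) = 0.125000, coefficient = 4
x_4 = 0.6667, f(x_4) = 0.296296, coefficient = 2
x_5 = 0.8333, f(x_5) = 0.578704, coefficient = 4
x_6 = 1.0000, f(x_6) = 1.000000, coefficient = 1

I ≈ (0.166667/3) × 4.500000 = 0.250000
Exact value: 0.250000
Error: 0.000000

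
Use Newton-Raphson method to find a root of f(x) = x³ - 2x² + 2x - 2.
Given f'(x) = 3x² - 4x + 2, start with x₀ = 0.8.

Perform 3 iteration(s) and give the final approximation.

f(x) = x³ - 2x² + 2x - 2
f'(x) = 3x² - 4x + 2
x₀ = 0.8

Newton-Raphson formula: x_{n+1} = x_n - f(x_n)/f'(x_n)

Iteration 1:
  f(0.800000) = -1.168000
  f'(0.800000) = 0.720000
  x_1 = 0.800000 - (-1.168000)/0.720000 = 2.422222
Iteration 2:
  f(2.422222) = 5.321690
  f'(2.422222) = 9.912593
  x_2 = 2.422222 - 5.321690/9.912593 = 1.885361
Iteration 3:
  f(1.885361) = 1.363226
  f'(1.885361) = 5.122312
  x_3 = 1.885361 - 1.363226/5.122312 = 1.619226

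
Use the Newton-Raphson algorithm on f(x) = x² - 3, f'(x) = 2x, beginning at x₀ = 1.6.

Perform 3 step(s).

f(x) = x² - 3
f'(x) = 2x
x₀ = 1.6

Newton-Raphson formula: x_{n+1} = x_n - f(x_n)/f'(x_n)

Iteration 1:
  f(1.600000) = -0.440000
  f'(1.600000) = 3.200000
  x_1 = 1.600000 - (-0.440000)/3.200000 = 1.737500
Iteration 2:
  f(1.737500) = 0.018906
  f'(1.737500) = 3.475000
  x_2 = 1.737500 - 0.018906/3.475000 = 1.732059
Iteration 3:
  f(1.732059) = 0.000030
  f'(1.732059) = 3.464119
  x_3 = 1.732059 - 0.000030/3.464119 = 1.732051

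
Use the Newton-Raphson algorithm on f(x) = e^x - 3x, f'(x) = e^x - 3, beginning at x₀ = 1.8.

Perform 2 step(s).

f(x) = e^x - 3x
f'(x) = e^x - 3
x₀ = 1.8

Newton-Raphson formula: x_{n+1} = x_n - f(x_n)/f'(x_n)

Iteration 1:
  f(1.800000) = 0.649647
  f'(1.800000) = 3.049647
  x_1 = 1.800000 - 0.649647/3.049647 = 1.586976
Iteration 2:
  f(1.586976) = 0.128015
  f'(1.586976) = 1.888943
  x_2 = 1.586976 - 0.128015/1.888943 = 1.519206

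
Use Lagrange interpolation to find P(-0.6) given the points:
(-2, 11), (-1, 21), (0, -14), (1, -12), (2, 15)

Lagrange interpolation formula:
P(x) = Σ yᵢ × Lᵢ(x)
where Lᵢ(x) = Π_{j≠i} (x - xⱼ)/(xᵢ - xⱼ)

L_0(-0.6) = (-0.6 - (-1))/(-2 - (-1)) × (-0.6 - 0)/(-2 - 0) × (-0.6 - 1)/(-2 - 1) × (-0.6 - 2)/(-2 - 2) = -0.041600
L_1(-0.6) = (-0.6 - (-2))/(-1 - (-2)) × (-0.6 - 0)/(-1 - 0) × (-0.6 - 1)/(-1 - 1) × (-0.6 - 2)/(-1 - 2) = 0.582400
L_2(-0.6) = (-0.6 - (-2))/(0 - (-2)) × (-0.6 - (-1))/(0 - (-1)) × (-0.6 - 1)/(0 - 1) × (-0.6 - 2)/(0 - 2) = 0.582400
L_3(-0.6) = (-0.6 - (-2))/(1 - (-2)) × (-0.6 - (-1))/(1 - (-1)) × (-0.6 - 0)/(1 - 0) × (-0.6 - 2)/(1 - 2) = -0.145600
L_4(-0.6) = (-0.6 - (-2))/(2 - (-2)) × (-0.6 - (-1))/(2 - (-1)) × (-0.6 - 0)/(2 - 0) × (-0.6 - 1)/(2 - 1) = 0.022400

P(-0.6) = 11×L_0(-0.6) + 21×L_1(-0.6) + (-14)×L_2(-0.6) + (-12)×L_3(-0.6) + 15×L_4(-0.6)
P(-0.6) = 5.702400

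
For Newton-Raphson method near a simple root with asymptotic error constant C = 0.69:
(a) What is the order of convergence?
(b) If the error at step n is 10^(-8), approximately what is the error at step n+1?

(a) Newton-Raphson has quadratic (order 2) convergence near simple roots.
    This means |e_{n+1}| ≈ C|e_n|².

(b) With |e_n| = 10^(-8) and C = 0.69:
    |e_{n+1}| ≈ 0.69 × (10^(-8))² = 0.69 × 10^(-16)

(a) 2 (quadratic); (b) |e_{n+1}| ≈ 6.900e-17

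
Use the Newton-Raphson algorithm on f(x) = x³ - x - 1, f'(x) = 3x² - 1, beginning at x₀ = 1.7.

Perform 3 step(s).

f(x) = x³ - x - 1
f'(x) = 3x² - 1
x₀ = 1.7

Newton-Raphson formula: x_{n+1} = x_n - f(x_n)/f'(x_n)

Iteration 1:
  f(1.700000) = 2.213000
  f'(1.700000) = 7.670000
  x_1 = 1.700000 - 2.213000/7.670000 = 1.411473
Iteration 2:
  f(1.411473) = 0.400544
  f'(1.411473) = 4.976770
  x_2 = 1.411473 - 0.400544/4.976770 = 1.330991
Iteration 3:
  f(1.330991) = 0.026907
  f'(1.330991) = 4.314608
  x_3 = 1.330991 - 0.026907/4.314608 = 1.324754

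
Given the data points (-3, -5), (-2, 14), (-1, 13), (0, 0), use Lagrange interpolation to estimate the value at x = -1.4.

Lagrange interpolation formula:
P(x) = Σ yᵢ × Lᵢ(x)
where Lᵢ(x) = Π_{j≠i} (x - xⱼ)/(xᵢ - xⱼ)

L_0(-1.4) = (-1.4 - (-2))/(-3 - (-2)) × (-1.4 - (-1))/(-3 - (-1)) × (-1.4 - 0)/(-3 - 0) = -0.056000
L_1(-1.4) = (-1.4 - (-3))/(-2 - (-3)) × (-1.4 - (-1))/(-2 - (-1)) × (-1.4 - 0)/(-2 - 0) = 0.448000
L_2(-1.4) = (-1.4 - (-3))/(-1 - (-3)) × (-1.4 - (-2))/(-1 - (-2)) × (-1.4 - 0)/(-1 - 0) = 0.672000
L_3(-1.4) = (-1.4 - (-3))/(0 - (-3)) × (-1.4 - (-2))/(0 - (-2)) × (-1.4 - (-1))/(0 - (-1)) = -0.064000

P(-1.4) = (-5)×L_0(-1.4) + 14×L_1(-1.4) + 13×L_2(-1.4) + 0×L_3(-1.4)
P(-1.4) = 15.288000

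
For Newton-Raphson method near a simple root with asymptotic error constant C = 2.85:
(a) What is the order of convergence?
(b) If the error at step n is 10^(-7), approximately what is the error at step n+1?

(a) Newton-Raphson has quadratic (order 2) convergence near simple roots.
    This means |e_{n+1}| ≈ C|e_n|².

(b) With |e_n| = 10^(-7) and C = 2.85:
    |e_{n+1}| ≈ 2.85 × (10^(-7))² = 2.85 × 10^(-14)

(a) 2 (quadratic); (b) |e_{n+1}| ≈ 2.850e-14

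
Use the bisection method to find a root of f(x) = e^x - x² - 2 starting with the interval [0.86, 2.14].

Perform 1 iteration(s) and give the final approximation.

f(x) = e^x - x² - 2
Initial interval: [0.86, 2.14]

Iteration 1:
  c_1 = (0.860000 + 2.140000)/2 = 1.500000
  f(c_1) = f(1.500000) = 0.231689
  f(a) × f(c) < 0, new interval: [0.860000, 1.500000]

After 1 iteration(s), the approximation is c_1 = 1.500000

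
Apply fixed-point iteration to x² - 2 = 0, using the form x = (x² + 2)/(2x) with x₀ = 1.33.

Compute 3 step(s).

Equation: x² - 2 = 0
Fixed-point form: x = (x² + 2)/(2x)
x₀ = 1.33

x_1 = g(1.330000) = 1.416880
x_2 = g(1.416880) = 1.414216
x_3 = g(1.414216) = 1.414214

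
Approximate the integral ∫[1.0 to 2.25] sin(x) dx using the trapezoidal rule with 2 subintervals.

f(x) = sin(x)
a = 1.0, b = 2.25, n = 2
h = (b - a)/n = 0.625000

Trapezoidal rule: (h/2)[f(x₀) + 2f(x₁) + 2f(x₂) + ... + f(xₙ)]

x_0 = 1.0000, f(x_0) = 0.841471, coefficient = 1
x_1 = 1.6250, f(x_1) = 0.998531, coefficient = 2
x_2 = 2.2500, f(x_2) = 0.778073, coefficient = 1

I ≈ (0.625000/2) × 3.616607 = 1.130190
Exact value: 1.168476
Error: 0.038286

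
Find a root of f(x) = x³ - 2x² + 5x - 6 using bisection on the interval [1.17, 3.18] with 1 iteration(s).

f(x) = x³ - 2x² + 5x - 6
Initial interval: [1.17, 3.18]

Iteration 1:
  c_1 = (1.170000 + 3.180000)/2 = 2.175000
  f(c_1) = f(2.175000) = 5.702859
  f(a) × f(c) < 0, new interval: [1.170000, 2.175000]

After 1 iteration(s), the approximation is c_1 = 2.175000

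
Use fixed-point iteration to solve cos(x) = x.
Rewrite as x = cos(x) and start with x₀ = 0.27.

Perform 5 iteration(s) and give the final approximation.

Equation: cos(x) = x
Fixed-point form: x = cos(x)
x₀ = 0.27

x_1 = g(0.270000) = 0.963771
x_2 = g(0.963771) = 0.570427
x_3 = g(0.570427) = 0.841671
x_4 = g(0.841671) = 0.666218
x_5 = g(0.666218) = 0.786165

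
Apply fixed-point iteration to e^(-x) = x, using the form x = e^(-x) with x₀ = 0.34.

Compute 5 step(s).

Equation: e^(-x) = x
Fixed-point form: x = e^(-x)
x₀ = 0.34

x_1 = g(0.340000) = 0.711770
x_2 = g(0.711770) = 0.490775
x_3 = g(0.490775) = 0.612152
x_4 = g(0.612152) = 0.542183
x_5 = g(0.542183) = 0.581478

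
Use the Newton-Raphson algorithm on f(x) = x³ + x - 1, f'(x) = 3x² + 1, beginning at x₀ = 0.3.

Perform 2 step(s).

f(x) = x³ + x - 1
f'(x) = 3x² + 1
x₀ = 0.3

Newton-Raphson formula: x_{n+1} = x_n - f(x_n)/f'(x_n)

Iteration 1:
  f(0.300000) = -0.673000
  f'(0.300000) = 1.270000
  x_1 = 0.300000 - (-0.673000)/1.270000 = 0.829921
Iteration 2:
  f(0.829921) = 0.401546
  f'(0.829921) = 3.066308
  x_2 = 0.829921 - 0.401546/3.066308 = 0.698967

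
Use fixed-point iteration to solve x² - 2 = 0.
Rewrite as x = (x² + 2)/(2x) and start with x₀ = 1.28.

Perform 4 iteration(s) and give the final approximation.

Equation: x² - 2 = 0
Fixed-point form: x = (x² + 2)/(2x)
x₀ = 1.28

x_1 = g(1.280000) = 1.421250
x_2 = g(1.421250) = 1.414231
x_3 = g(1.414231) = 1.414214
x_4 = g(1.414214) = 1.414214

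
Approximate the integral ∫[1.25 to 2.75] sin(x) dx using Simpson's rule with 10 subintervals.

f(x) = sin(x)
a = 1.25, b = 2.75, n = 10
h = (b - a)/n = 0.150000

Simpson's rule: (h/3)[f(x₀) + 4f(x₁) + 2f(x₂) + ... + f(xₙ)]

x_0 = 1.2500, f(x_0) = 0.948985, coefficient = 1
x_1 = 1.4000, f(x_1) = 0.985450, coefficient = 4
x_2 = 1.5500, f(x_2) = 0.999784, coefficient = 2
x_3 = 1.7000, f(x_3) = 0.991665, coefficient = 4
x_4 = 1.8500, f(x_4) = 0.961275, coefficient = 2
x_5 = 2.0000, f(x_5) = 0.909297, coefficient = 4
x_6 = 2.1500, f(x_6) = 0.836899, coefficient = 2
x_7 = 2.3000, f(x_7) = 0.745705, coefficient = 4
x_8 = 2.4500, f(x_8) = 0.637765, coefficient = 2
x_9 = 2.6000, f(x_9) = 0.515501, coefficient = 4
x_10 = 2.7500, f(x_10) = 0.381661, coefficient = 1

I ≈ (0.150000/3) × 24.792565 = 1.239628
Exact value: 1.239625
Error: 0.000003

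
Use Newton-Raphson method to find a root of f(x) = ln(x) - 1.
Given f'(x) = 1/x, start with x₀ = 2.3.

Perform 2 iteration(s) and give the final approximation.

f(x) = ln(x) - 1
f'(x) = 1/x
x₀ = 2.3

Newton-Raphson formula: x_{n+1} = x_n - f(x_n)/f'(x_n)

Iteration 1:
  f(2.300000) = -0.167091
  f'(2.300000) = 0.434783
  x_1 = 2.300000 - (-0.167091)/0.434783 = 2.684309
Iteration 2:
  f(2.684309) = -0.012577
  f'(2.684309) = 0.372535
  x_2 = 2.684309 - (-0.012577)/0.372535 = 2.718069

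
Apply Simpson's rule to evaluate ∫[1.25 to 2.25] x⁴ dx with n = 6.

f(x) = x⁴
a = 1.25, b = 2.25, n = 6
h = (b - a)/n = 0.166667

Simpson's rule: (h/3)[f(x₀) + 4f(x₁) + 2f(x₂) + ... + f(xₙ)]

x_0 = 1.2500, f(x_0) = 2.441406, coefficient = 1
x_1 = 1.4167, f(x_1) = 4.027826, coefficient = 4
x_2 = 1.5833, f(x_2) = 6.284770, coefficient = 2
x_3 = 1.7500, f(x_3) = 9.378906, coefficient = 4
x_4 = 1.9167, f(x_4) = 13.495419, coefficient = 2
x_5 = 2.0833, f(x_5) = 18.838011, coefficient = 4
x_6 = 2.2500, f(x_6) = 25.628906, coefficient = 1

I ≈ (0.166667/3) × 196.609664 = 10.922759
Exact value: 10.922656
Error: 0.000103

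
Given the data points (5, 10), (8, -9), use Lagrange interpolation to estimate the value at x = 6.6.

Lagrange interpolation formula:
P(x) = Σ yᵢ × Lᵢ(x)
where Lᵢ(x) = Π_{j≠i} (x - xⱼ)/(xᵢ - xⱼ)

L_0(6.6) = (6.6 - 8)/(5 - 8) = 0.466667
L_1(6.6) = (6.6 - 5)/(8 - 5) = 0.533333

P(6.6) = 10×L_0(6.6) + (-9)×L_1(6.6)
P(6.6) = -0.133333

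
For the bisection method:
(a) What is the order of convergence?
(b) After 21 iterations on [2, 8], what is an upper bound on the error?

(a) Bisection has linear (order 1) convergence; the error is halved each step.

(b) Error bound = (b-a)/2^n = (8 - 2)/2^{21}
    = 6/2^{21}

(a) 1 (linear); (b) error ≤ 2.86e-06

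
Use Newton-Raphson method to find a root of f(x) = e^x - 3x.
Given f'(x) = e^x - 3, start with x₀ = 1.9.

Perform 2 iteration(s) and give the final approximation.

f(x) = e^x - 3x
f'(x) = e^x - 3
x₀ = 1.9

Newton-Raphson formula: x_{n+1} = x_n - f(x_n)/f'(x_n)

Iteration 1:
  f(1.900000) = 0.985894
  f'(1.900000) = 3.685894
  x_1 = 1.900000 - 0.985894/3.685894 = 1.632522
Iteration 2:
  f(1.632522) = 0.219198
  f'(1.632522) = 2.116765
  x_2 = 1.632522 - 0.219198/2.116765 = 1.528969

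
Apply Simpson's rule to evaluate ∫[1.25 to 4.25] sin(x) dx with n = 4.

f(x) = sin(x)
a = 1.25, b = 4.25, n = 4
h = (b - a)/n = 0.750000

Simpson's rule: (h/3)[f(x₀) + 4f(x₁) + 2f(x₂) + ... + f(xₙ)]

x_0 = 1.2500, f(x_0) = 0.948985, coefficient = 1
x_1 = 2.0000, f(x_1) = 0.909297, coefficient = 4
x_2 = 2.7500, f(x_2) = 0.381661, coefficient = 2
x_3 = 3.5000, f(x_3) = -0.350783, coefficient = 4
x_4 = 4.2500, f(x_4) = -0.894989, coefficient = 1

I ≈ (0.750000/3) × 3.051374 = 0.762844
Exact value: 0.761410
Error: 0.001434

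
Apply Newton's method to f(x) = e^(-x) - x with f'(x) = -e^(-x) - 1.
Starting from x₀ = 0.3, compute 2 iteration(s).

f(x) = e^(-x) - x
f'(x) = -e^(-x) - 1
x₀ = 0.3

Newton-Raphson formula: x_{n+1} = x_n - f(x_n)/f'(x_n)

Iteration 1:
  f(0.300000) = 0.440818
  f'(0.300000) = -1.740818
  x_1 = 0.300000 - 0.440818/(-1.740818) = 0.553225
Iteration 2:
  f(0.553225) = 0.021868
  f'(0.553225) = -1.575092
  x_2 = 0.553225 - 0.021868/(-1.575092) = 0.567108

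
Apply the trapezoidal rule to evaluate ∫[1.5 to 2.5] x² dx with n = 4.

f(x) = x²
a = 1.5, b = 2.5, n = 4
h = (b - a)/n = 0.250000

Trapezoidal rule: (h/2)[f(x₀) + 2f(x₁) + 2f(x₂) + ... + f(xₙ)]

x_0 = 1.5000, f(x_0) = 2.250000, coefficient = 1
x_1 = 1.7500, f(x_1) = 3.062500, coefficient = 2
x_2 = 2.0000, f(x_2) = 4.000000, coefficient = 2
x_3 = 2.2500, f(x_3) = 5.062500, coefficient = 2
x_4 = 2.5000, f(x_4) = 6.250000, coefficient = 1

I ≈ (0.250000/2) × 32.750000 = 4.093750
Exact value: 4.083333
Error: 0.010417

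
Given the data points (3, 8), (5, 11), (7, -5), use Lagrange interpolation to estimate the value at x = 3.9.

Lagrange interpolation formula:
P(x) = Σ yᵢ × Lᵢ(x)
where Lᵢ(x) = Π_{j≠i} (x - xⱼ)/(xᵢ - xⱼ)

L_0(3.9) = (3.9 - 5)/(3 - 5) × (3.9 - 7)/(3 - 7) = 0.426250
L_1(3.9) = (3.9 - 3)/(5 - 3) × (3.9 - 7)/(5 - 7) = 0.697500
L_2(3.9) = (3.9 - 3)/(7 - 3) × (3.9 - 5)/(7 - 5) = -0.123750

P(3.9) = 8×L_0(3.9) + 11×L_1(3.9) + (-5)×L_2(3.9)
P(3.9) = 11.701250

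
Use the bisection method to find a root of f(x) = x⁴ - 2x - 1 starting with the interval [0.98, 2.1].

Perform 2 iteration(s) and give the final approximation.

f(x) = x⁴ - 2x - 1
Initial interval: [0.98, 2.1]

Iteration 1:
  c_1 = (0.980000 + 2.100000)/2 = 1.540000
  f(c_1) = f(1.540000) = 1.544487
  f(a) × f(c) < 0, new interval: [0.980000, 1.540000]
Iteration 2:
  c_2 = (0.980000 + 1.540000)/2 = 1.260000
  f(c_2) = f(1.260000) = -0.999526
  f(a) × f(c) ≥ 0, new interval: [1.260000, 1.540000]

After 2 iteration(s), the approximation is c_2 = 1.260000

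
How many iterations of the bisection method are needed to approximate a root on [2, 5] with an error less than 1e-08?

We need (b-a)/2^n ≤ 1e-08
(5 - 2)/2^n ≤ 1e-08
3/2^n ≤ 1e-08
2^n ≥ 300000000
n ≥ log₂(300000000) = 28.16
n ≥ 29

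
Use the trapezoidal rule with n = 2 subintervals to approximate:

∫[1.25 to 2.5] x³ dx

f(x) = x³
a = 1.25, b = 2.5, n = 2
h = (b - a)/n = 0.625000

Trapezoidal rule: (h/2)[f(x₀) + 2f(x₁) + 2f(x₂) + ... + f(xₙ)]

x_0 = 1.2500, f(x_0) = 1.953125, coefficient = 1
x_1 = 1.8750, f(x_1) = 6.591797, coefficient = 2
x_2 = 2.5000, f(x_2) = 15.625000, coefficient = 1

I ≈ (0.625000/2) × 30.761719 = 9.613037
Exact value: 9.155273
Error: 0.457764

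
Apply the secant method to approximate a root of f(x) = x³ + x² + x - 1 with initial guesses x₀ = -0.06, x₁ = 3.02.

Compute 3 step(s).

f(x) = x³ + x² + x - 1
x₀ = -0.06, x₁ = 3.02

Secant formula: x_{n+1} = x_n - f(x_n)(x_n - x_{n-1})/(f(x_n) - f(x_{n-1}))

Iteration 1:
  f(-0.060000) = -1.056616
  f(3.020000) = 38.684008
  x_2 = 3.020000 - 38.684008×(3.020000 - (-0.060000))/(38.684008 - (-1.056616))
       = 0.021890
Iteration 2:
  f(3.020000) = 38.684008
  f(0.021890) = -0.977620
  x_3 = 0.021890 - (-0.977620)×(0.021890 - 3.020000)/(-0.977620 - 38.684008)
       = 0.095791
Iteration 3:
  f(0.021890) = -0.977620
  f(0.095791) = -0.894154
  x_4 = 0.095791 - (-0.894154)×(0.095791 - 0.021890)/(-0.894154 - (-0.977620))
       = 0.887475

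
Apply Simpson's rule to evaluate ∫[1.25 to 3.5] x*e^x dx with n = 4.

f(x) = x*e^x
a = 1.25, b = 3.5, n = 4
h = (b - a)/n = 0.562500

Simpson's rule: (h/3)[f(x₀) + 4f(x₁) + 2f(x₂) + ... + f(xₙ)]

x_0 = 1.2500, f(x_0) = 4.362929, coefficient = 1
x_1 = 1.8125, f(x_1) = 11.102909, coefficient = 4
x_2 = 2.3750, f(x_2) = 25.533656, coefficient = 2
x_3 = 2.9375, f(x_3) = 55.426559, coefficient = 4
x_4 = 3.5000, f(x_4) = 115.904082, coefficient = 1

I ≈ (0.562500/3) × 437.452193 = 82.022286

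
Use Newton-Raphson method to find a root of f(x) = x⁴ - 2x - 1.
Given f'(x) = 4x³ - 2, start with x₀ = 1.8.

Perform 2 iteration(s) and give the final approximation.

f(x) = x⁴ - 2x - 1
f'(x) = 4x³ - 2
x₀ = 1.8

Newton-Raphson formula: x_{n+1} = x_n - f(x_n)/f'(x_n)

Iteration 1:
  f(1.800000) = 5.897600
  f'(1.800000) = 21.328000
  x_1 = 1.800000 - 5.897600/21.328000 = 1.523481
Iteration 2:
  f(1.523481) = 1.340051
  f'(1.523481) = 12.143960
  x_2 = 1.523481 - 1.340051/12.143960 = 1.413134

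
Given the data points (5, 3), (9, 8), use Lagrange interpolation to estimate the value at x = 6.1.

Lagrange interpolation formula:
P(x) = Σ yᵢ × Lᵢ(x)
where Lᵢ(x) = Π_{j≠i} (x - xⱼ)/(xᵢ - xⱼ)

L_0(6.1) = (6.1 - 9)/(5 - 9) = 0.725000
L_1(6.1) = (6.1 - 5)/(9 - 5) = 0.275000

P(6.1) = 3×L_0(6.1) + 8×L_1(6.1)
P(6.1) = 4.375000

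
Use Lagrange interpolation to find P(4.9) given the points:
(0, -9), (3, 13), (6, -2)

Lagrange interpolation formula:
P(x) = Σ yᵢ × Lᵢ(x)
where Lᵢ(x) = Π_{j≠i} (x - xⱼ)/(xᵢ - xⱼ)

L_0(4.9) = (4.9 - 3)/(0 - 3) × (4.9 - 6)/(0 - 6) = -0.116111
L_1(4.9) = (4.9 - 0)/(3 - 0) × (4.9 - 6)/(3 - 6) = 0.598889
L_2(4.9) = (4.9 - 0)/(6 - 0) × (4.9 - 3)/(6 - 3) = 0.517222

P(4.9) = (-9)×L_0(4.9) + 13×L_1(4.9) + (-2)×L_2(4.9)
P(4.9) = 7.796111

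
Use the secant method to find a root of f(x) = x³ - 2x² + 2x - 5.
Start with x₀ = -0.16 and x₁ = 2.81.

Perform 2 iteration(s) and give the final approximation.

f(x) = x³ - 2x² + 2x - 5
x₀ = -0.16, x₁ = 2.81

Secant formula: x_{n+1} = x_n - f(x_n)(x_n - x_{n-1})/(f(x_n) - f(x_{n-1}))

Iteration 1:
  f(-0.160000) = -5.375296
  f(2.810000) = 7.015841
  x_2 = 2.810000 - 7.015841×(2.810000 - (-0.160000))/(7.015841 - (-5.375296))
       = 1.128391
Iteration 2:
  f(2.810000) = 7.015841
  f(1.128391) = -3.853008
  x_3 = 1.128391 - (-3.853008)×(1.128391 - 2.810000)/(-3.853008 - 7.015841)
       = 1.724522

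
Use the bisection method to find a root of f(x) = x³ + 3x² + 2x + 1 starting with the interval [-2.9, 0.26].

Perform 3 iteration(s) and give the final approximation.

f(x) = x³ + 3x² + 2x + 1
Initial interval: [-2.9, 0.26]

Iteration 1:
  c_1 = (-2.900000 + 0.260000)/2 = -1.320000
  f(c_1) = f(-1.320000) = 1.287232
  f(a) × f(c) < 0, new interval: [-2.900000, -1.320000]
Iteration 2:
  c_2 = (-2.900000 + (-1.320000))/2 = -2.110000
  f(c_2) = f(-2.110000) = 0.742369
  f(a) × f(c) < 0, new interval: [-2.900000, -2.110000]
Iteration 3:
  c_3 = (-2.900000 + (-2.110000))/2 = -2.505000
  f(c_3) = f(-2.505000) = -0.903863
  f(a) × f(c) ≥ 0, new interval: [-2.505000, -2.110000]

After 3 iteration(s), the approximation is c_3 = -2.505000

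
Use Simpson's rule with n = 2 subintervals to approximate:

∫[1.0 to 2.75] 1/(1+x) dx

f(x) = 1/(1+x)
a = 1.0, b = 2.75, n = 2
h = (b - a)/n = 0.875000

Simpson's rule: (h/3)[f(x₀) + 4f(x₁) + 2f(x₂) + ... + f(xₙ)]

x_0 = 1.0000, f(x_0) = 0.500000, coefficient = 1
x_1 = 1.8750, f(x_1) = 0.347826, coefficient = 4
x_2 = 2.7500, f(x_2) = 0.266667, coefficient = 1

I ≈ (0.875000/3) × 2.157971 = 0.629408
Exact value: 0.628609
Error: 0.000800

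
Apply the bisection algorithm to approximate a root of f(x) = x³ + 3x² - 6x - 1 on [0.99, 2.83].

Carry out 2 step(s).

f(x) = x³ + 3x² - 6x - 1
Initial interval: [0.99, 2.83]

Iteration 1:
  c_1 = (0.990000 + 2.830000)/2 = 1.910000
  f(c_1) = f(1.910000) = 5.452171
  f(a) × f(c) < 0, new interval: [0.990000, 1.910000]
Iteration 2:
  c_2 = (0.990000 + 1.910000)/2 = 1.450000
  f(c_2) = f(1.450000) = -0.343875
  f(a) × f(c) ≥ 0, new interval: [1.450000, 1.910000]

After 2 iteration(s), the approximation is c_2 = 1.450000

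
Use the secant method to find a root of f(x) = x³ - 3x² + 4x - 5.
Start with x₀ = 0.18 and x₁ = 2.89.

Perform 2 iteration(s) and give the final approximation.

f(x) = x³ - 3x² + 4x - 5
x₀ = 0.18, x₁ = 2.89

Secant formula: x_{n+1} = x_n - f(x_n)(x_n - x_{n-1})/(f(x_n) - f(x_{n-1}))

Iteration 1:
  f(0.180000) = -4.371368
  f(2.890000) = 5.641269
  x_2 = 2.890000 - 5.641269×(2.890000 - 0.180000)/(5.641269 - (-4.371368))
       = 1.363146
Iteration 2:
  f(2.890000) = 5.641269
  f(1.363146) = -2.588965
  x_3 = 1.363146 - (-2.588965)×(1.363146 - 2.890000)/(-2.588965 - 5.641269)
       = 1.843444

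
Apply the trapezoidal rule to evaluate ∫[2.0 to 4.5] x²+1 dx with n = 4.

f(x) = x²+1
a = 2.0, b = 4.5, n = 4
h = (b - a)/n = 0.625000

Trapezoidal rule: (h/2)[f(x₀) + 2f(x₁) + 2f(x₂) + ... + f(xₙ)]

x_0 = 2.0000, f(x_0) = 5.000000, coefficient = 1
x_1 = 2.6250, f(x_1) = 7.890625, coefficient = 2
x_2 = 3.2500, f(x_2) = 11.562500, coefficient = 2
x_3 = 3.8750, f(x_3) = 16.015625, coefficient = 2
x_4 = 4.5000, f(x_4) = 21.250000, coefficient = 1

I ≈ (0.625000/2) × 97.187500 = 30.371094
Exact value: 30.208333
Error: 0.162760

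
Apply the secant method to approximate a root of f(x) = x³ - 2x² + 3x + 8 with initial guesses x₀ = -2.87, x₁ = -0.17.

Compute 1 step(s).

f(x) = x³ - 2x² + 3x + 8
x₀ = -2.87, x₁ = -0.17

Secant formula: x_{n+1} = x_n - f(x_n)(x_n - x_{n-1})/(f(x_n) - f(x_{n-1}))

Iteration 1:
  f(-2.870000) = -40.723703
  f(-0.170000) = 7.427287
  x_2 = -0.170000 - 7.427287×(-0.170000 - (-2.870000))/(7.427287 - (-40.723703))
       = -0.586475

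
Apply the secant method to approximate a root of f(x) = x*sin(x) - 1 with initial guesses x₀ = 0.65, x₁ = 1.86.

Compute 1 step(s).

f(x) = x*sin(x) - 1
x₀ = 0.65, x₁ = 1.86

Secant formula: x_{n+1} = x_n - f(x_n)(x_n - x_{n-1})/(f(x_n) - f(x_{n-1}))

Iteration 1:
  f(0.650000) = -0.606629
  f(1.860000) = 0.782757
  x_2 = 1.860000 - 0.782757×(1.860000 - 0.650000)/(0.782757 - (-0.606629))
       = 1.178306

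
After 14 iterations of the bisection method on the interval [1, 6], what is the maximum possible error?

Bisection error bound: |error| ≤ (b-a)/2^n
|error| ≤ (6 - 1)/2^14 = 5/2^14
|error| ≤ 0.0003051758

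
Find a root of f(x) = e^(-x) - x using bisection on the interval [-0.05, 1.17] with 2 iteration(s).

f(x) = e^(-x) - x
Initial interval: [-0.05, 1.17]

Iteration 1:
  c_1 = (-0.050000 + 1.170000)/2 = 0.560000
  f(c_1) = f(0.560000) = 0.011209
  f(a) × f(c) ≥ 0, new interval: [0.560000, 1.170000]
Iteration 2:
  c_2 = (0.560000 + 1.170000)/2 = 0.865000
  f(c_2) = f(0.865000) = -0.443948
  f(a) × f(c) < 0, new interval: [0.560000, 0.865000]

After 2 iteration(s), the approximation is c_2 = 0.865000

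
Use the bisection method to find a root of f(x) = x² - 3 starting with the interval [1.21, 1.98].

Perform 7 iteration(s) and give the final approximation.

f(x) = x² - 3
Initial interval: [1.21, 1.98]

Iteration 1:
  c_1 = (1.210000 + 1.980000)/2 = 1.595000
  f(c_1) = f(1.595000) = -0.455975
  f(a) × f(c) ≥ 0, new interval: [1.595000, 1.980000]
Iteration 2:
  c_2 = (1.595000 + 1.980000)/2 = 1.787500
  f(c_2) = f(1.787500) = 0.195156
  f(a) × f(c) < 0, new interval: [1.595000, 1.787500]
Iteration 3:
  c_3 = (1.595000 + 1.787500)/2 = 1.691250
  f(c_3) = f(1.691250) = -0.139673
  f(a) × f(c) ≥ 0, new interval: [1.691250, 1.787500]
Iteration 4:
  c_4 = (1.691250 + 1.787500)/2 = 1.739375
  f(c_4) = f(1.739375) = 0.025425
  f(a) × f(c) < 0, new interval: [1.691250, 1.739375]
Iteration 5:
  c_5 = (1.691250 + 1.739375)/2 = 1.715313
  f(c_5) = f(1.715313) = -0.057703
  f(a) × f(c) ≥ 0, new interval: [1.715313, 1.739375]
Iteration 6:
  c_6 = (1.715313 + 1.739375)/2 = 1.727344
  f(c_6) = f(1.727344) = -0.016284
  f(a) × f(c) ≥ 0, new interval: [1.727344, 1.739375]
Iteration 7:
  c_7 = (1.727344 + 1.739375)/2 = 1.733359
  f(c_7) = f(1.733359) = 0.004535
  f(a) × f(c) < 0, new interval: [1.727344, 1.733359]

After 7 iteration(s), the approximation is c_7 = 1.733359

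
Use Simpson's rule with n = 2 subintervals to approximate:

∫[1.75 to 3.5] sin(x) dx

f(x) = sin(x)
a = 1.75, b = 3.5, n = 2
h = (b - a)/n = 0.875000

Simpson's rule: (h/3)[f(x₀) + 4f(x₁) + 2f(x₂) + ... + f(xₙ)]

x_0 = 1.7500, f(x_0) = 0.983986, coefficient = 1
x_1 = 2.6250, f(x_1) = 0.493920, coefficient = 4
x_2 = 3.5000, f(x_2) = -0.350783, coefficient = 1

I ≈ (0.875000/3) × 2.608884 = 0.760924
Exact value: 0.758211
Error: 0.002714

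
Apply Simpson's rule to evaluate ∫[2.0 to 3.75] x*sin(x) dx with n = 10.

f(x) = x*sin(x)
a = 2.0, b = 3.75, n = 10
h = (b - a)/n = 0.175000

Simpson's rule: (h/3)[f(x₀) + 4f(x₁) + 2f(x₂) + ... + f(xₙ)]

x_0 = 2.0000, f(x_0) = 1.818595, coefficient = 1
x_1 = 2.1750, f(x_1) = 1.789927, coefficient = 4
x_2 = 2.3500, f(x_2) = 1.671962, coefficient = 2
x_3 = 2.5250, f(x_3) = 1.460103, coefficient = 4
x_4 = 2.7000, f(x_4) = 1.153926, coefficient = 2
x_5 = 2.8750, f(x_5) = 0.757407, coefficient = 4
x_6 = 3.0500, f(x_6) = 0.278967, coefficient = 2
x_7 = 3.2250, f(x_7) = -0.268677, coefficient = 4
x_8 = 3.4000, f(x_8) = -0.868840, coefficient = 2
x_9 = 3.5750, f(x_9) = -1.501377, coefficient = 4
x_10 = 3.7500, f(x_10) = -2.143355, coefficient = 1

I ≈ (0.175000/3) × 13.096803 = 0.763980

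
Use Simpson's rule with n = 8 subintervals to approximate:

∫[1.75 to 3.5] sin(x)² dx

f(x) = sin(x)²
a = 1.75, b = 3.5, n = 8
h = (b - a)/n = 0.218750

Simpson's rule: (h/3)[f(x₀) + 4f(x₁) + 2f(x₂) + ... + f(xₙ)]

x_0 = 1.7500, f(x_0) = 0.968228, coefficient = 1
x_1 = 1.9688, f(x_1) = 0.849818, coefficient = 4
x_2 = 2.1875, f(x_2) = 0.665512, coefficient = 2
x_3 = 2.4062, f(x_3) = 0.450028, coefficient = 4
x_4 = 2.6250, f(x_4) = 0.243957, coefficient = 2
x_5 = 2.8438, f(x_5) = 0.086118, coefficient = 4
x_6 = 3.0625, f(x_6) = 0.006243, coefficient = 2
x_7 = 3.2812, f(x_7) = 0.019378, coefficient = 4
x_8 = 3.5000, f(x_8) = 0.123049, coefficient = 1

I ≈ (0.218750/3) × 8.544070 = 0.623005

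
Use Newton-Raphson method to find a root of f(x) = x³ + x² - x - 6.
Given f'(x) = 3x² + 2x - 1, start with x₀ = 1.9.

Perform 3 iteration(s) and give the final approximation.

f(x) = x³ + x² - x - 6
f'(x) = 3x² + 2x - 1
x₀ = 1.9

Newton-Raphson formula: x_{n+1} = x_n - f(x_n)/f'(x_n)

Iteration 1:
  f(1.900000) = 2.569000
  f'(1.900000) = 13.630000
  x_1 = 1.900000 - 2.569000/13.630000 = 1.711519
Iteration 2:
  f(1.711519) = 0.231323
  f'(1.711519) = 11.210926
  x_2 = 1.711519 - 0.231323/11.210926 = 1.690885
Iteration 3:
  f(1.690885) = 0.002603
  f'(1.690885) = 10.959046
  x_3 = 1.690885 - 0.002603/10.959046 = 1.690647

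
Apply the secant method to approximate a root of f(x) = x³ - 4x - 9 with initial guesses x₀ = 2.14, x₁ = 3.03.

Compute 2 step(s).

f(x) = x³ - 4x - 9
x₀ = 2.14, x₁ = 3.03

Secant formula: x_{n+1} = x_n - f(x_n)(x_n - x_{n-1})/(f(x_n) - f(x_{n-1}))

Iteration 1:
  f(2.140000) = -7.759656
  f(3.030000) = 6.698127
  x_2 = 3.030000 - 6.698127×(3.030000 - 2.140000)/(6.698127 - (-7.759656))
       = 2.617673
Iteration 2:
  f(3.030000) = 6.698127
  f(2.617673) = -1.533840
  x_3 = 2.617673 - (-1.533840)×(2.617673 - 3.030000)/(-1.533840 - 6.698127)
       = 2.694501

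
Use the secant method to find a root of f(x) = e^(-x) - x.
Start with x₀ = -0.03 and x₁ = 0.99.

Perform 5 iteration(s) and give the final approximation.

f(x) = e^(-x) - x
x₀ = -0.03, x₁ = 0.99

Secant formula: x_{n+1} = x_n - f(x_n)(x_n - x_{n-1})/(f(x_n) - f(x_{n-1}))

Iteration 1:
  f(-0.030000) = 1.060455
  f(0.990000) = -0.618423
  x_2 = 0.990000 - (-0.618423)×(0.990000 - (-0.030000))/(-0.618423 - 1.060455)
       = 0.614278
Iteration 2:
  f(0.990000) = -0.618423
  f(0.614278) = -0.073246
  x_3 = 0.614278 - (-0.073246)×(0.614278 - 0.990000)/(-0.073246 - (-0.618423))
       = 0.563798
Iteration 3:
  f(0.614278) = -0.073246
  f(0.563798) = 0.005245
  x_4 = 0.563798 - 0.005245×(0.563798 - 0.614278)/(0.005245 - (-0.073246))
       = 0.567172
Iteration 4:
  f(0.563798) = 0.005245
  f(0.567172) = -0.000044
  x_5 = 0.567172 - (-0.000044)×(0.567172 - 0.563798)/(-0.000044 - 0.005245)
       = 0.567143
Iteration 5:
  f(0.567172) = -0.000044
  f(0.567143) = 0.000000
  x_6 = 0.567143 - 0.000000×(0.567143 - 0.567172)/(0.000000 - (-0.000044))
       = 0.567143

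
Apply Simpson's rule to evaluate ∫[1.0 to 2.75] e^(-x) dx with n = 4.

f(x) = e^(-x)
a = 1.0, b = 2.75, n = 4
h = (b - a)/n = 0.437500

Simpson's rule: (h/3)[f(x₀) + 4f(x₁) + 2f(x₂) + ... + f(xₙ)]

x_0 = 1.0000, f(x_0) = 0.367879, coefficient = 1
x_1 = 1.4375, f(x_1) = 0.237521, coefficient = 4
x_2 = 1.8750, f(x_2) = 0.153355, coefficient = 2
x_3 = 2.3125, f(x_3) = 0.099013, coefficient = 4
x_4 = 2.7500, f(x_4) = 0.063928, coefficient = 1

I ≈ (0.437500/3) × 2.084654 = 0.304012
Exact value: 0.303952
Error: 0.000060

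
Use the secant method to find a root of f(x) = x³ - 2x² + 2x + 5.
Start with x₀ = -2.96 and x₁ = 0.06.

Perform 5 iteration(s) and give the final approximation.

f(x) = x³ - 2x² + 2x + 5
x₀ = -2.96, x₁ = 0.06

Secant formula: x_{n+1} = x_n - f(x_n)(x_n - x_{n-1})/(f(x_n) - f(x_{n-1}))

Iteration 1:
  f(-2.960000) = -44.377536
  f(0.060000) = 5.113016
  x_2 = 0.060000 - 5.113016×(0.060000 - (-2.960000))/(5.113016 - (-44.377536))
       = -0.252005
Iteration 2:
  f(0.060000) = 5.113016
  f(-0.252005) = 4.352972
  x_3 = -0.252005 - 4.352972×(-0.252005 - 0.060000)/(4.352972 - 5.113016)
       = -2.038942
Iteration 3:
  f(-0.252005) = 4.352972
  f(-2.038942) = -15.868918
  x_4 = -2.038942 - (-15.868918)×(-2.038942 - (-0.252005))/(-15.868918 - 4.352972)
       = -0.636662
Iteration 4:
  f(-2.038942) = -15.868918
  f(-0.636662) = 2.657936
  x_5 = -0.636662 - 2.657936×(-0.636662 - (-2.038942))/(2.657936 - (-15.868918))
       = -0.837839
Iteration 5:
  f(-0.636662) = 2.657936
  f(-0.837839) = 1.332235
  x_6 = -0.837839 - 1.332235×(-0.837839 - (-0.636662))/(1.332235 - 2.657936)
       = -1.040007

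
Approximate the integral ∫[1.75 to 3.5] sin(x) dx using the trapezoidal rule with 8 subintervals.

f(x) = sin(x)
a = 1.75, b = 3.5, n = 8
h = (b - a)/n = 0.218750

Trapezoidal rule: (h/2)[f(x₀) + 2f(x₁) + 2f(x₂) + ... + f(xₙ)]

x_0 = 1.7500, f(x_0) = 0.983986, coefficient = 1
x_1 = 1.9688, f(x_1) = 0.921856, coefficient = 2
x_2 = 2.1875, f(x_2) = 0.815789, coefficient = 2
x_3 = 2.4062, f(x_3) = 0.670841, coefficient = 2
x_4 = 2.6250, f(x_4) = 0.493920, coefficient = 2
x_5 = 2.8438, f(x_5) = 0.293459, coefficient = 2
x_6 = 3.0625, f(x_6) = 0.079010, coefficient = 2
x_7 = 3.2812, f(x_7) = -0.139204, coefficient = 2
x_8 = 3.5000, f(x_8) = -0.350783, coefficient = 1

I ≈ (0.218750/2) × 6.904546 = 0.755185
Exact value: 0.758211
Error: 0.003026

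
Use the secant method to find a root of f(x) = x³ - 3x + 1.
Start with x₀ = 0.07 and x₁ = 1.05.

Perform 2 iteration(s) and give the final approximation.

f(x) = x³ - 3x + 1
x₀ = 0.07, x₁ = 1.05

Secant formula: x_{n+1} = x_n - f(x_n)(x_n - x_{n-1})/(f(x_n) - f(x_{n-1}))

Iteration 1:
  f(0.070000) = 0.790343
  f(1.050000) = -0.992375
  x_2 = 1.050000 - (-0.992375)×(1.050000 - 0.070000)/(-0.992375 - 0.790343)
       = 0.504469
Iteration 2:
  f(1.050000) = -0.992375
  f(0.504469) = -0.385026
  x_3 = 0.504469 - (-0.385026)×(0.504469 - 1.050000)/(-0.385026 - (-0.992375))
       = 0.158633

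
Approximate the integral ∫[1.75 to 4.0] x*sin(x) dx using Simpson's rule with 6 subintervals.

f(x) = x*sin(x)
a = 1.75, b = 4.0, n = 6
h = (b - a)/n = 0.375000

Simpson's rule: (h/3)[f(x₀) + 4f(x₁) + 2f(x₂) + ... + f(xₙ)]

x_0 = 1.7500, f(x_0) = 1.721975, coefficient = 1
x_1 = 2.1250, f(x_1) = 1.806930, coefficient = 4
x_2 = 2.5000, f(x_2) = 1.496180, coefficient = 2
x_3 = 2.8750, f(x_3) = 0.757407, coefficient = 4
x_4 = 3.2500, f(x_4) = -0.351634, coefficient = 2
x_5 = 3.6250, f(x_5) = -1.684896, coefficient = 4
x_6 = 4.0000, f(x_6) = -3.027210, coefficient = 1

I ≈ (0.375000/3) × 4.501622 = 0.562703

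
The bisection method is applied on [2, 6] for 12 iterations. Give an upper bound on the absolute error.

Bisection error bound: |error| ≤ (b-a)/2^n
|error| ≤ (6 - 2)/2^12 = 4/2^12
|error| ≤ 0.0009765625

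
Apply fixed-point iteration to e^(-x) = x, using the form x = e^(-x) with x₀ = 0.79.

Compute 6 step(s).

Equation: e^(-x) = x
Fixed-point form: x = e^(-x)
x₀ = 0.79

x_1 = g(0.790000) = 0.453845
x_2 = g(0.453845) = 0.635181
x_3 = g(0.635181) = 0.529839
x_4 = g(0.529839) = 0.588699
x_5 = g(0.588699) = 0.555049
x_6 = g(0.555049) = 0.574044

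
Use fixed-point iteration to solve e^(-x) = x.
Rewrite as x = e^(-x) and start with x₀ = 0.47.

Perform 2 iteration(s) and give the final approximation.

Equation: e^(-x) = x
Fixed-point form: x = e^(-x)
x₀ = 0.47

x_1 = g(0.470000) = 0.625002
x_2 = g(0.625002) = 0.535260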